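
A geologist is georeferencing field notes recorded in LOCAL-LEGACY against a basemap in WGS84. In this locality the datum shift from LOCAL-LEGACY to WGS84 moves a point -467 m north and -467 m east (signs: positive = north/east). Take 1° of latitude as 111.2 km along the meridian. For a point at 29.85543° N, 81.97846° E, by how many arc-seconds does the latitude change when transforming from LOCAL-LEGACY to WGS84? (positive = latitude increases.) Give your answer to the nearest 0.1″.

1° of latitude = 111.2 km, so Δφ = -467.0 / 111200 = -0.0041996° = -15.119″.

Δφ = -15.1″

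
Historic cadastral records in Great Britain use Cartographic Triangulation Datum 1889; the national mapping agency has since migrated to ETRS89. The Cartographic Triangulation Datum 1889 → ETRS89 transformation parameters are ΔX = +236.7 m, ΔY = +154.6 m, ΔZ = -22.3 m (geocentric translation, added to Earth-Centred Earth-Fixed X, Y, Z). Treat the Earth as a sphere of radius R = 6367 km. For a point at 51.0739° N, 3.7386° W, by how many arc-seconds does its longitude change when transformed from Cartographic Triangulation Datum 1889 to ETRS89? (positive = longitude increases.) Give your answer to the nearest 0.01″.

Δλ = 8.75″

sin φ = 0.777957, cos φ = 0.628318, sin λ = -0.065205, cos λ = 0.997872.
East component: ΔE = −sin λ·ΔX + cos λ·ΔY = −(-0.065205)(236.7) + (0.997872)(154.6) = 169.70 m.
1° of latitude spans πR/180 = 111125 m; at latitude φ, 1° of longitude spans that × cos φ = 69821.9 m, so Δλ = 169.70 / 69821.9 × 3600 = 8.750″.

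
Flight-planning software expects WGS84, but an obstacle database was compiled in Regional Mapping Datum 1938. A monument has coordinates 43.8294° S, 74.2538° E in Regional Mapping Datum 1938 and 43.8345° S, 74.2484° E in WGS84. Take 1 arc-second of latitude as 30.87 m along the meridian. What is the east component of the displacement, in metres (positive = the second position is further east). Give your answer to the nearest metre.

Δφ = -43.8345° − -43.8294° = -0.0051°; Δλ = 74.2484° − 74.2538° = -0.0054°.
1° of latitude = 3600 × 30.87 = 111132 m.
ΔN = Δφ × 111132 = -566.8 m; ΔE = Δλ × 111132 × cos(-43.8294°) = -0.0054 × 111132 × 0.721405 = -432.9 m.

ΔE = -433 m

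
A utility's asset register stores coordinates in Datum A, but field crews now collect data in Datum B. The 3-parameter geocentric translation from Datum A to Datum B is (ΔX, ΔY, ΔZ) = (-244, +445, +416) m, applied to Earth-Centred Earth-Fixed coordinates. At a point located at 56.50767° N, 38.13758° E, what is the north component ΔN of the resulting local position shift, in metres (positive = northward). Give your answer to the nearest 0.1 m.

ΔN = 160.4 m

The local north axis is (−sin φ cos λ, −sin φ sin λ, cos φ), giving ΔN = 160.048 − 229.181 + 229.559 = 160.43 m.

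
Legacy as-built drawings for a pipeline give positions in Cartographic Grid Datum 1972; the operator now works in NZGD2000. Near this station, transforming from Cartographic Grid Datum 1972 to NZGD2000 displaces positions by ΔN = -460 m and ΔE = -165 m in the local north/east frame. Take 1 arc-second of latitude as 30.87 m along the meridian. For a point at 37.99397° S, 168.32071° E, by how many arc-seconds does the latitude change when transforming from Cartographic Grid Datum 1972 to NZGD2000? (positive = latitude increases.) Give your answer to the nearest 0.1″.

Δφ = -14.9″

1″ of latitude = 30.87 m, so Δφ = -460.0 / 30.87 = -14.901″.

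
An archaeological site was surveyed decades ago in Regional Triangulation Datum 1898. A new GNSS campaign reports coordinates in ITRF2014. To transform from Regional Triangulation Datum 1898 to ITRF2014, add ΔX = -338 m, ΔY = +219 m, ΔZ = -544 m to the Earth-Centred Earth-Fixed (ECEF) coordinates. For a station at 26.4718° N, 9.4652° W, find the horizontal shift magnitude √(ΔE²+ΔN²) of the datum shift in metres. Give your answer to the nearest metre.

360 m

At φ = 26.4718°, λ = -9.4652°: sin φ = 0.445757, cos φ = 0.895154, sin λ = -0.164449, cos λ = 0.986386.
ΔE = −sin λ·ΔX + cos λ·ΔY = −(-0.164449)·(-338) + (0.986386)·(219) = 160.43 m.
ΔN = −sin φ cos λ·ΔX − sin φ sin λ·ΔY + cos φ·ΔZ = −(0.445757)(0.986386)(-338) − (0.445757)(-0.164449)(219) + (0.895154)(-544) = -322.30 m.
Horizontal magnitude = √(ΔE² + ΔN²) = √(160.43² + (-322.30)²) = 360.02 m.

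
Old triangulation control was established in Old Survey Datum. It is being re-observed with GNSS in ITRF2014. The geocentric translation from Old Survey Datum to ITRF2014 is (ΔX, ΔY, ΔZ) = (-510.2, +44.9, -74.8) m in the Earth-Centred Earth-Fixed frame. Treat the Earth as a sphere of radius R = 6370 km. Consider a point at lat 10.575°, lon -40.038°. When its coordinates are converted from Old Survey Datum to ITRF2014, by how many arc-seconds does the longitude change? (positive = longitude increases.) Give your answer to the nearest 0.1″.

sin φ = 0.183522, cos φ = 0.983016, sin λ = -0.643296, cos λ = 0.765618.
East component: ΔE = −sin λ·ΔX + cos λ·ΔY = −(-0.643296)(-510.2) + (0.765618)(44.9) = -293.83 m.
1° of latitude spans πR/180 = 111177 m; at latitude φ, 1° of longitude spans that × cos φ = 109289.2 m, so Δλ = -293.83 / 109289.2 × 3600 = -9.679″.

Δλ = -9.7″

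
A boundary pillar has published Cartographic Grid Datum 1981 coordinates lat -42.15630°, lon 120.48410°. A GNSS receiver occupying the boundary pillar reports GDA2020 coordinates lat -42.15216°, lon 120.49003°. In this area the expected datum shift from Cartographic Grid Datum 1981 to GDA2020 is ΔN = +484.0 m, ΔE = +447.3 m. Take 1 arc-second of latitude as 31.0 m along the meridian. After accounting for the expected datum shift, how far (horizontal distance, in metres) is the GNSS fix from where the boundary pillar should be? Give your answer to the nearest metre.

Observed coordinate differences: Δφ = +0.00414°, Δλ = +0.00593°.
Converting to metres (1° lat = 111600 m, cos φ = 0.741317): observed ΔN = 462.0 m, observed ΔE = 490.6 m.
Subtracting the expected shift leaves a residual of 462.0 − (484.0) = -22.0 m north and 490.6 − (447.3) = 43.3 m east.
Residual distance = √((-22.0)² + 43.3²) = 48.6 m.

49 m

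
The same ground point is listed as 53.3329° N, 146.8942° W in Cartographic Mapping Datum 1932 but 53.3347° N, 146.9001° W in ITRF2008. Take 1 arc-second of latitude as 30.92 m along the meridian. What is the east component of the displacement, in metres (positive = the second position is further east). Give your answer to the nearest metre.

Δφ = 53.3347° − 53.3329° = +0.0018°; Δλ = -146.9001° − -146.8942° = -0.0059°.
1° of latitude = 3600 × 30.92 = 111312 m.
ΔN = Δφ × 111312 = 200.4 m; ΔE = Δλ × 111312 × cos(53.3329°) = -0.0059 × 111312 × 0.597165 = -392.2 m.

ΔE = -392 m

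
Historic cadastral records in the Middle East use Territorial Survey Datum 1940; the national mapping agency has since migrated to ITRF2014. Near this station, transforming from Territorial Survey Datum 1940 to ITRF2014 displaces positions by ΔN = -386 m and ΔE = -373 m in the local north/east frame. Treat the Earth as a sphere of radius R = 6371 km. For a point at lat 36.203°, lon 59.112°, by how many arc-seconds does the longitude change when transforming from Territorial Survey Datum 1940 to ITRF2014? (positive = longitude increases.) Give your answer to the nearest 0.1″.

Δλ = -15.0″

At latitude 36.203°, cos φ = 0.806929.
One radian of longitude at latitude φ spans R cos φ, so Δλ = ΔE / (R cos φ) = -373.0 / (6371000 × 0.806929) = -7.2555e-05 rad = -14.965″.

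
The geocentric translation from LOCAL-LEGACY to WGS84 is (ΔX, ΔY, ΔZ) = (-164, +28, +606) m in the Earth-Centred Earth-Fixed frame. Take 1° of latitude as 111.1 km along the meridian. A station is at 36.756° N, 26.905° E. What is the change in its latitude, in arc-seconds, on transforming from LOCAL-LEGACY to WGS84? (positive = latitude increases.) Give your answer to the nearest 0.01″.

Δφ = 18.32″

sin φ = 0.598409, cos φ = 0.801191, sin λ = 0.452513, cos λ = 0.891758.
North component: ΔN = −sin φ cos λ·ΔX − sin φ sin λ·ΔY + cos φ·ΔZ = −(0.598409)(0.891758)(-164) − (0.598409)(0.452513)(28) + (0.801191)(606) = 565.46 m.
1° of latitude spans 111100 m, so Δφ = 565.46 / 111100 × 3600 = 18.323″.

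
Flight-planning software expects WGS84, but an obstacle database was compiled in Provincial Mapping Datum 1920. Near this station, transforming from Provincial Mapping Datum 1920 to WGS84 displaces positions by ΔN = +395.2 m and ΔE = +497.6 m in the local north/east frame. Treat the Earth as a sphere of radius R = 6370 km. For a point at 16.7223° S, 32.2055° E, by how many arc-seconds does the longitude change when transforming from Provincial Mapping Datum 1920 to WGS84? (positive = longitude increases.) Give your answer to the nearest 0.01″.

Δλ = 16.82″

At latitude -16.7223°, cos φ = 0.957711.
One radian of longitude at latitude φ spans R cos φ, so Δλ = ΔE / (R cos φ) = 497.6 / (6370000 × 0.957711) = 8.1566e-05 rad = 16.824″.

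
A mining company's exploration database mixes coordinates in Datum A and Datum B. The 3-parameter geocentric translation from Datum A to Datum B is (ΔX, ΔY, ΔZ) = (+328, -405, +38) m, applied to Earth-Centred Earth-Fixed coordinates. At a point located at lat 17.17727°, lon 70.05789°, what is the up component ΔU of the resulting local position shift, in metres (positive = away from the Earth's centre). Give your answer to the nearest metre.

ΔU = -246 m

At φ = 17.17727°, λ = 70.05789°: sin φ = 0.295329, cos φ = 0.955396, sin λ = 0.940038, cos λ = 0.341071.
ΔU = cos φ cos λ·ΔX + cos φ sin λ·ΔY + sin φ·ΔZ = (0.955396)(0.341071)(328) + (0.955396)(0.940038)(-405) + (0.295329)(38) = -245.63 m.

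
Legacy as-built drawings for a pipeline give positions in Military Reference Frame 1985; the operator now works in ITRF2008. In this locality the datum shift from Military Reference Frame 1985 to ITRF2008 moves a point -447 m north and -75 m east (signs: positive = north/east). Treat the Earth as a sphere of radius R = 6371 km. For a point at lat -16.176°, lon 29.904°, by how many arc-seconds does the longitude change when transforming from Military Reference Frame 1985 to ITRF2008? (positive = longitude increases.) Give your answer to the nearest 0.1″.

At latitude -16.176°, cos φ = 0.960410.
One radian of longitude at latitude φ spans R cos φ, so Δλ = ΔE / (R cos φ) = -75.0 / (6371000 × 0.960410) = -1.2257e-05 rad = -2.528″.

Δλ = -2.5″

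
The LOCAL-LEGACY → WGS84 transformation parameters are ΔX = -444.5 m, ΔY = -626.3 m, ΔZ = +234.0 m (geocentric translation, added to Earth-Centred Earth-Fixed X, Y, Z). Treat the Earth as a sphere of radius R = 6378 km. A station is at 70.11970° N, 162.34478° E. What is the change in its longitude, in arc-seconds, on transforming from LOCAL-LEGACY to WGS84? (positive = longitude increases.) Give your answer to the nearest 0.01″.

sin φ = 0.940405, cos φ = 0.340056, sin λ = 0.303288, cos λ = -0.952899.
East component: ΔE = −sin λ·ΔX + cos λ·ΔY = −(0.303288)(-444.5) + (-0.952899)(-626.3) = 731.61 m.
1° of latitude spans πR/180 = 111317 m; at latitude φ, 1° of longitude spans that × cos φ = 37854.1 m, so Δλ = 731.61 / 37854.1 × 3600 = 69.578″.

Δλ = 69.58″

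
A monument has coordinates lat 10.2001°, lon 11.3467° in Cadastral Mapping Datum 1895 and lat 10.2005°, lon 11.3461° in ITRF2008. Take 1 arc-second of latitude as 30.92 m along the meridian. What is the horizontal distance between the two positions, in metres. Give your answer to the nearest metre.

79 m

Δφ = 10.2005° − 10.2001° = +0.0004°; Δλ = 11.3461° − 11.3467° = -0.0006°.
1° of latitude = 3600 × 30.92 = 111312 m.
ΔN = Δφ × 111312 = 44.5 m; ΔE = Δλ × 111312 × cos(10.2001°) = -0.0006 × 111312 × 0.984195 = -65.7 m.
Distance = √(ΔE² + ΔN²) = √((-65.7)² + 44.5²) = 79.4 m.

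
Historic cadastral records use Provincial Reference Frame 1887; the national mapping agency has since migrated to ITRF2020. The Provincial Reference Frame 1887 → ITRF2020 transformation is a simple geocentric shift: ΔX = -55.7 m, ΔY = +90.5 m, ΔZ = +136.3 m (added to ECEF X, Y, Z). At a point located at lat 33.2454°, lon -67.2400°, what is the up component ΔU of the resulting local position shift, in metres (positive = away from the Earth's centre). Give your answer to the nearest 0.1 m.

The local up (radial) axis is (cos φ cos λ, cos φ sin λ, sin φ), giving ΔU = -18.022 − 69.794 + 74.723 = -13.09 m.

ΔU = -13.1 m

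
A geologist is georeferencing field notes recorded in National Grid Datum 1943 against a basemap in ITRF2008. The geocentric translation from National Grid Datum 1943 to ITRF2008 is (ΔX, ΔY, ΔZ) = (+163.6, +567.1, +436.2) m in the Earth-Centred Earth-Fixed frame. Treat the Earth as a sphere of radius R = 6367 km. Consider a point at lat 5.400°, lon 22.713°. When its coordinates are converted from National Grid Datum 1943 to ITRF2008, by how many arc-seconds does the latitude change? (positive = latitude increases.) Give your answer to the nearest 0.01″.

sin φ = 0.094108, cos φ = 0.995562, sin λ = 0.386115, cos λ = 0.922451.
North component: ΔN = −sin φ cos λ·ΔX − sin φ sin λ·ΔY + cos φ·ΔZ = −(0.094108)(0.922451)(163.6) − (0.094108)(0.386115)(567.1) + (0.995562)(436.2) = 399.46 m.
1° of latitude spans πR/180 = 111125 m, so Δφ = 399.46 / 111125 × 3600 = 12.941″.

Δφ = 12.94″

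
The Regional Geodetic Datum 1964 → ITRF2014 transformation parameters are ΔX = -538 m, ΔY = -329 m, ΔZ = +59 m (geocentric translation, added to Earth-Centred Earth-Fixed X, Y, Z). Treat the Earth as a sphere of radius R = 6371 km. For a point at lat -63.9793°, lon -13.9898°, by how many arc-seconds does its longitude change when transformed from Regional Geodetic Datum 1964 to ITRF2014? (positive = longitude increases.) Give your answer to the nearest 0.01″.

Δλ = -33.16″

sin φ = -0.898636, cos φ = 0.438696, sin λ = -0.241749, cos λ = 0.970339.
East component: ΔE = −sin λ·ΔX + cos λ·ΔY = −(-0.241749)(-538) + (0.970339)(-329) = -449.30 m.
1° of latitude spans πR/180 = 111195 m; at latitude φ, 1° of longitude spans that × cos φ = 48780.8 m, so Δλ = -449.30 / 48780.8 × 3600 = -33.158″.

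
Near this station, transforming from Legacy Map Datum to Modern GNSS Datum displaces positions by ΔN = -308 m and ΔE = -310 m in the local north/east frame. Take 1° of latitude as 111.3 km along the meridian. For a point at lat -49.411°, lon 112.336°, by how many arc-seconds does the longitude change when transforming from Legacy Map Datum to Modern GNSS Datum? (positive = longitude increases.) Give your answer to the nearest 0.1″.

Δλ = -15.4″

At latitude -49.411°, cos φ = 0.650628.
1° of longitude at this latitude = 111.3 × cos φ = 72.41 km, so Δλ = -310.0 / 72414.9 = -0.0042809° = -15.411″.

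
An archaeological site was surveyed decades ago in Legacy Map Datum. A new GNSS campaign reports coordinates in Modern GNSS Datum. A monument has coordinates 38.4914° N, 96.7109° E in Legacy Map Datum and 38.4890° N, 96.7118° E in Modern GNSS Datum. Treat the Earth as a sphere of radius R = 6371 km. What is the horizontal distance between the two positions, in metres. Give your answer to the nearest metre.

Δφ = 38.4890° − 38.4914° = -0.0024°; Δλ = 96.7118° − 96.7109° = +0.0009°.
1° along a meridian = πR/180 = 111195 m.
ΔN = Δφ × 111195 = -266.9 m; ΔE = Δλ × 111195 × cos(38.4914°) = +0.0009 × 111195 × 0.782702 = 78.3 m.
Distance = √(ΔE² + ΔN²) = √(78.3² + (-266.9)²) = 278.1 m.

278 m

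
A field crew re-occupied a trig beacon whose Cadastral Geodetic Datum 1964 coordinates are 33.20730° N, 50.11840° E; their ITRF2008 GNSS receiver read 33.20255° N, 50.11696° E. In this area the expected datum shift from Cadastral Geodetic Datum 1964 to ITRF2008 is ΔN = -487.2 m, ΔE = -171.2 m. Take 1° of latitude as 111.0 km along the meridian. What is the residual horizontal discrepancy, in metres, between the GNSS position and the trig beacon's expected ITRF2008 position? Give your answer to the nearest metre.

55 m

Observed coordinate differences: Δφ = -0.00475°, Δλ = -0.00144°.
Converting to metres (1° lat = 111000 m, cos φ = 0.836695): observed ΔN = -527.2 m, observed ΔE = -133.7 m.
Subtracting the expected shift leaves a residual of -527.2 − (-487.2) = -40.0 m north and -133.7 − (-171.2) = 37.5 m east.
Residual distance = √((-40.0)² + 37.5²) = 54.8 m.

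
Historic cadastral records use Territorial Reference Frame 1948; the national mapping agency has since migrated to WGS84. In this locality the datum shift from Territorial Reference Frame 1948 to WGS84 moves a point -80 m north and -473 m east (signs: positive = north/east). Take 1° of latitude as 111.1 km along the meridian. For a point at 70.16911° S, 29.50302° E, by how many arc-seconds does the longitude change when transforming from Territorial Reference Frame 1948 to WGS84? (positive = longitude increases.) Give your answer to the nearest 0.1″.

At latitude -70.16911°, cos φ = 0.339245.
1° of longitude at this latitude = 111.1 × cos φ = 37.69 km, so Δλ = -473.0 / 37690.1 = -0.0125497° = -45.179″.

Δλ = -45.2″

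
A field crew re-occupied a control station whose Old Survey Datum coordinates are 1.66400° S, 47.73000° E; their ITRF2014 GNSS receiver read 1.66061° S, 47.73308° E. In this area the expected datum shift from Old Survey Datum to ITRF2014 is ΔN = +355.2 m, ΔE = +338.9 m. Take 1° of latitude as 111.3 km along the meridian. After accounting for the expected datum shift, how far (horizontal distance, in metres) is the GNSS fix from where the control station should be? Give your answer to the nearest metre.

Observed coordinate differences: Δφ = +0.00339°, Δλ = +0.00308°.
Converting to metres (1° lat = 111300 m, cos φ = 0.999578): observed ΔN = 377.3 m, observed ΔE = 342.7 m.
Subtracting the expected shift leaves a residual of 377.3 − (355.2) = 22.1 m north and 342.7 − (338.9) = 3.8 m east.
Residual distance = √(22.1² + 3.8²) = 22.4 m.

22 m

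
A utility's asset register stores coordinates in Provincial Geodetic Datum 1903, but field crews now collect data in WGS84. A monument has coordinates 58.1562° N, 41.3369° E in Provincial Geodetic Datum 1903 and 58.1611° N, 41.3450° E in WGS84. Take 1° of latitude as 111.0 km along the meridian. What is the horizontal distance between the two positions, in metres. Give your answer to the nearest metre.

722 m

Δφ = 58.1611° − 58.1562° = +0.0049°; Δλ = 41.3450° − 41.3369° = +0.0081°.
ΔN = Δφ × 111000 = 543.9 m; ΔE = Δλ × 111000 × cos(58.1562°) = +0.0081 × 111000 × 0.527605 = 474.4 m.
Distance = √(ΔE² + ΔN²) = √(474.4² + 543.9²) = 721.7 m.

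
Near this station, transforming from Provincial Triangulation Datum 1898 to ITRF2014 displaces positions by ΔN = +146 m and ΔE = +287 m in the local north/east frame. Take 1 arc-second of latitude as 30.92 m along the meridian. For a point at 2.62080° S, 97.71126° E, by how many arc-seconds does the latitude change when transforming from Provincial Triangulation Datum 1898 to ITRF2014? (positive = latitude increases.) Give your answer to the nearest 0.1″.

1″ of latitude = 30.92 m, so Δφ = 146.0 / 30.92 = 4.722″.

Δφ = 4.7″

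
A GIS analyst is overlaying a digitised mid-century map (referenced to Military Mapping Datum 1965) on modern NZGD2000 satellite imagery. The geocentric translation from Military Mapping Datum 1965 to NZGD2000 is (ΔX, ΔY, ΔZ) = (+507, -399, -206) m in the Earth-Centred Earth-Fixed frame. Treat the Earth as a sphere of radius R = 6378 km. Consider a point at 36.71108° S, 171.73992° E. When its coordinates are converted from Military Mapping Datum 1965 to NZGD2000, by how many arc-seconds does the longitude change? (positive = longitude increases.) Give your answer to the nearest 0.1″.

Δλ = 13.0″

sin φ = -0.597780, cos φ = 0.801660, sin λ = 0.143667, cos λ = -0.989626.
East component: ΔE = −sin λ·ΔX + cos λ·ΔY = −(0.143667)(507) + (-0.989626)(-399) = 322.02 m.
1° of latitude spans πR/180 = 111317 m; at latitude φ, 1° of longitude spans that × cos φ = 89238.5 m, so Δλ = 322.02 / 89238.5 × 3600 = 12.991″.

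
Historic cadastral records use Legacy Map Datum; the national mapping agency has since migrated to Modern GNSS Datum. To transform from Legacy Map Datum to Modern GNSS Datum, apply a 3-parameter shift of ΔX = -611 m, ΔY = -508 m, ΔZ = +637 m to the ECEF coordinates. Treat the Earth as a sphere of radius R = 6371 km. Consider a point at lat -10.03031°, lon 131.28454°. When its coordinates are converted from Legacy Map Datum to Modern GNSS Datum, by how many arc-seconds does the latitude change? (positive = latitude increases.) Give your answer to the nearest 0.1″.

Δφ = 20.4″

sin φ = -0.174169, cos φ = 0.984716, sin λ = 0.751442, cos λ = -0.659799.
North component: ΔN = −sin φ cos λ·ΔX − sin φ sin λ·ΔY + cos φ·ΔZ = −(-0.174169)(-0.659799)(-611) − (-0.174169)(0.751442)(-508) + (0.984716)(637) = 630.99 m.
1° of latitude spans πR/180 = 111195 m, so Δφ = 630.99 / 111195 × 3600 = 20.429″.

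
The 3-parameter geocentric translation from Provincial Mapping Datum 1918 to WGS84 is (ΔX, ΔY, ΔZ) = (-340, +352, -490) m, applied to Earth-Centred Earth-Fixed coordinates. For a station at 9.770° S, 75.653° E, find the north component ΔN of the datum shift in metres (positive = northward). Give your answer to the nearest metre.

ΔN = -439 m

The local north axis is (−sin φ cos λ, −sin φ sin λ, cos φ), giving ΔN = -14.297 + 57.869 − 482.893 = -439.32 m.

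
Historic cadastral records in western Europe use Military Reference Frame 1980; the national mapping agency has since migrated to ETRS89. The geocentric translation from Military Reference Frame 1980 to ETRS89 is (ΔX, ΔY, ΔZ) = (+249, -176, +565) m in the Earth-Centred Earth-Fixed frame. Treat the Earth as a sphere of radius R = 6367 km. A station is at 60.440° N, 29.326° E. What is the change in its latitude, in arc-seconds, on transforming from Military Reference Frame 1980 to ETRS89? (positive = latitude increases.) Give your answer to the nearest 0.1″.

Δφ = 5.3″

sin φ = 0.869840, cos φ = 0.493335, sin λ = 0.489778, cos λ = 0.871847.
North component: ΔN = −sin φ cos λ·ΔX − sin φ sin λ·ΔY + cos φ·ΔZ = −(0.869840)(0.871847)(249) − (0.869840)(0.489778)(-176) + (0.493335)(565) = 164.88 m.
1° of latitude spans πR/180 = 111125 m, so Δφ = 164.88 / 111125 × 3600 = 5.341″.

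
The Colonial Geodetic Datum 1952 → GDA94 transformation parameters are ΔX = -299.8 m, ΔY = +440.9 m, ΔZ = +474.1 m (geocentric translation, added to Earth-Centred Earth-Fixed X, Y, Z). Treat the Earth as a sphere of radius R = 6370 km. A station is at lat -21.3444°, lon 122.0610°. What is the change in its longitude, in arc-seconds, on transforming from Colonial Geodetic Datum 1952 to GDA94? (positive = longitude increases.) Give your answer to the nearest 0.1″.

sin φ = -0.363973, cos φ = 0.931409, sin λ = 0.847483, cos λ = -0.530822.
East component: ΔE = −sin λ·ΔX + cos λ·ΔY = −(0.847483)(-299.8) + (-0.530822)(440.9) = 20.04 m.
1° of latitude spans πR/180 = 111177 m; at latitude φ, 1° of longitude spans that × cos φ = 103551.7 m, so Δλ = 20.04 / 103551.7 × 3600 = 0.697″.

Δλ = 0.7″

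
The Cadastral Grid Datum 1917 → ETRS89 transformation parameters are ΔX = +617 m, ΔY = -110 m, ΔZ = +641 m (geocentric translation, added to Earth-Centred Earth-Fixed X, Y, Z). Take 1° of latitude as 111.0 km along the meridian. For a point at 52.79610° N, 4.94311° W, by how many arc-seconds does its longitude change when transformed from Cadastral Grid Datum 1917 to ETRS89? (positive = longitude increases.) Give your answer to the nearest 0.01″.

Δλ = -3.03″

sin φ = 0.796489, cos φ = 0.604653, sin λ = -0.086167, cos λ = 0.996281.
East component: ΔE = −sin λ·ΔX + cos λ·ΔY = −(-0.086167)(617) + (0.996281)(-110) = -56.43 m.
1° of latitude spans 111000 m; at latitude φ, 1° of longitude spans that × cos φ = 67116.5 m, so Δλ = -56.43 / 67116.5 × 3600 = -3.027″.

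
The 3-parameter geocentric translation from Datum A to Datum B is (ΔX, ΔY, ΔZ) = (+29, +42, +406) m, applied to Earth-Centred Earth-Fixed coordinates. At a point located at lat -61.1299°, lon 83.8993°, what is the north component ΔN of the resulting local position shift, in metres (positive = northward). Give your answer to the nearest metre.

The local north axis is (−sin φ cos λ, −sin φ sin λ, cos φ), giving ΔN = 2.699 + 36.572 + 196.027 = 235.30 m.

ΔN = 235 m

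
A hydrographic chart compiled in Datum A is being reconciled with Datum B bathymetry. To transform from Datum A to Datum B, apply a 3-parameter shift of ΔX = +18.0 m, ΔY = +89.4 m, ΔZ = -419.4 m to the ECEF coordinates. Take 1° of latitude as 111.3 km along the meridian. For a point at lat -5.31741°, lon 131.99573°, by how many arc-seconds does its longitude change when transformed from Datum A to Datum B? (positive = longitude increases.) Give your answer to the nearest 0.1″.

Δλ = -2.4″

sin φ = -0.092673, cos φ = 0.995697, sin λ = 0.743195, cos λ = -0.669075.
East component: ΔE = −sin λ·ΔX + cos λ·ΔY = −(0.743195)(18.0) + (-0.669075)(89.4) = -73.19 m.
1° of latitude spans 111300 m; at latitude φ, 1° of longitude spans that × cos φ = 110821.0 m, so Δλ = -73.19 / 110821.0 × 3600 = -2.378″.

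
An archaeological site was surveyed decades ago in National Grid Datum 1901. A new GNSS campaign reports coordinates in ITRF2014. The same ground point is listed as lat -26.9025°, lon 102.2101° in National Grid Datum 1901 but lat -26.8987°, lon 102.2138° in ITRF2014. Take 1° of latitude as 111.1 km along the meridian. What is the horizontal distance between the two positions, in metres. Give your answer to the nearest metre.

559 m

Δφ = -26.8987° − -26.9025° = +0.0038°; Δλ = 102.2138° − 102.2101° = +0.0037°.
ΔN = Δφ × 111100 = 422.2 m; ΔE = Δλ × 111100 × cos(-26.9025°) = +0.0037 × 111100 × 0.891778 = 366.6 m.
Distance = √(ΔE² + ΔN²) = √(366.6² + 422.2²) = 559.1 m.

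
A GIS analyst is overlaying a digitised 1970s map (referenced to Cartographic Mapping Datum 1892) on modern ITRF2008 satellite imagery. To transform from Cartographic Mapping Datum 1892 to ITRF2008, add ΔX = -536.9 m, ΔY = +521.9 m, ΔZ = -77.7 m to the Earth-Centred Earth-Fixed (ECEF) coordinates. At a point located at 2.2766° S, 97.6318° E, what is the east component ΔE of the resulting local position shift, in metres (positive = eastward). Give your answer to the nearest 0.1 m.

At φ = -2.2766°, λ = 97.6318°: sin φ = -0.039724, cos φ = 0.999211, sin λ = 0.991142, cos λ = -0.132807.
ΔE = −sin λ·ΔX + cos λ·ΔY = −(0.991142)·(-536.9) + (-0.132807)·(521.9) = 462.83 m.

ΔE = 462.8 m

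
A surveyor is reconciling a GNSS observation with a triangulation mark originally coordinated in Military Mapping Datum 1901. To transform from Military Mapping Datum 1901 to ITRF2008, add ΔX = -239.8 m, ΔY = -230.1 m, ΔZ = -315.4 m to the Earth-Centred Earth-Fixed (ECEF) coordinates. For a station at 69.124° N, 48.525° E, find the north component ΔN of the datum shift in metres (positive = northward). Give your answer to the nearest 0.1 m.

ΔN = 197.1 m

The local north axis is (−sin φ cos λ, −sin φ sin λ, cos φ), giving ΔN = 148.392 + 161.084 − 112.392 = 197.08 m.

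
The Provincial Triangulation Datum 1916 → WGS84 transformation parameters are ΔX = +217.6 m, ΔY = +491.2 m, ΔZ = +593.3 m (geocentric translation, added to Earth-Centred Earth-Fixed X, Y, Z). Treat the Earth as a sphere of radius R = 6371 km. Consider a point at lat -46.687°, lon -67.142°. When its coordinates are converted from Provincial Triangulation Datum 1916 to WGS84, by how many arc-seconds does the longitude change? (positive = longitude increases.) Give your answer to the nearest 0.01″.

Δλ = 18.47″

sin φ = -0.727617, cos φ = 0.685983, sin λ = -0.921470, cos λ = 0.388449.
East component: ΔE = −sin λ·ΔX + cos λ·ΔY = −(-0.921470)(217.6) + (0.388449)(491.2) = 391.32 m.
1° of latitude spans πR/180 = 111195 m; at latitude φ, 1° of longitude spans that × cos φ = 76277.9 m, so Δλ = 391.32 / 76277.9 × 3600 = 18.469″.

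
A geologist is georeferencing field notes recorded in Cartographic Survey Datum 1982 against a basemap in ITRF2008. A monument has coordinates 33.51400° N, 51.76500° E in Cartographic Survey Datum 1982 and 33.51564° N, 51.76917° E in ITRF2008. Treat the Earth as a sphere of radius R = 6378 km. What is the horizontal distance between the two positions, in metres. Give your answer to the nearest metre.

Δφ = 33.51564° − 33.51400° = +0.00164°; Δλ = 51.76917° − 51.76500° = +0.00417°.
1° along a meridian = πR/180 = 111317 m.
ΔN = Δφ × 111317 = 182.6 m; ΔE = Δλ × 111317 × cos(33.51400°) = +0.00417 × 111317 × 0.833751 = 387.0 m.
Distance = √(ΔE² + ΔN²) = √(387.0² + 182.6²) = 427.9 m.

428 m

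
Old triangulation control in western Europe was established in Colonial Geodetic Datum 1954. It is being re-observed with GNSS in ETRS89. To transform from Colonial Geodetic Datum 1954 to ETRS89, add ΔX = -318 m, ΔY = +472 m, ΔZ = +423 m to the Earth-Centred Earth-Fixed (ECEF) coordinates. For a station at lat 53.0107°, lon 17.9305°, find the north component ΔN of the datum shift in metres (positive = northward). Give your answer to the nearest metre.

ΔN = 380 m

At φ = 53.0107°, λ = 17.9305°: sin φ = 0.798748, cos φ = 0.601666, sin λ = 0.307863, cos λ = 0.951431.
ΔN = −sin φ cos λ·ΔX − sin φ sin λ·ΔY + cos φ·ΔZ = −(0.798748)(0.951431)(-318) − (0.798748)(0.307863)(472) + (0.601666)(423) = 380.10 m.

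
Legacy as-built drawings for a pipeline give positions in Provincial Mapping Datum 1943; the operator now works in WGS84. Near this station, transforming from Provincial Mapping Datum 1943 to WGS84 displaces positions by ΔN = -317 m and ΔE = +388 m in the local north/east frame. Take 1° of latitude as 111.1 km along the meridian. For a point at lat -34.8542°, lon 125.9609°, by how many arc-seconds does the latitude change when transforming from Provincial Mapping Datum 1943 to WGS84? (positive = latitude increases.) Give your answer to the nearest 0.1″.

1° of latitude = 111.1 km, so Δφ = -317.0 / 111100 = -0.0028533° = -10.272″.

Δφ = -10.3″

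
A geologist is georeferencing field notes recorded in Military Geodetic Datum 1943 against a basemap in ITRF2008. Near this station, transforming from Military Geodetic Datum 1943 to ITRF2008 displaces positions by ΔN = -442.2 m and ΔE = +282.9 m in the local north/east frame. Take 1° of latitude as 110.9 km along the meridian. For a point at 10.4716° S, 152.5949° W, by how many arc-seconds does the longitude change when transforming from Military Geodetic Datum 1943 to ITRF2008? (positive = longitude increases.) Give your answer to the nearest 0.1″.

At latitude -10.4716°, cos φ = 0.983345.
1° of longitude at this latitude = 110.9 × cos φ = 109.05 km, so Δλ = 282.9 / 109053.0 = 0.0025942° = 9.339″.

Δλ = 9.3″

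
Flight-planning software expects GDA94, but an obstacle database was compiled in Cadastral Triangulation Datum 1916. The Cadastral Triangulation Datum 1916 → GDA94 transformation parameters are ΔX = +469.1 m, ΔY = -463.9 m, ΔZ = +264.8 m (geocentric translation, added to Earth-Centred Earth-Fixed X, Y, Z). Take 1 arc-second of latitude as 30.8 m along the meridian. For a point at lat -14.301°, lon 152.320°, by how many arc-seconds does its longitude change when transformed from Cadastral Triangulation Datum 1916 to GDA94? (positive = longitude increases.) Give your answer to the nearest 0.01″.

Δλ = 6.46″

sin φ = -0.247016, cos φ = 0.969011, sin λ = 0.464533, cos λ = -0.885556.
East component: ΔE = −sin λ·ΔX + cos λ·ΔY = −(0.464533)(469.1) + (-0.885556)(-463.9) = 192.90 m.
1° of latitude spans 3600 × 30.80 = 110880 m; at latitude φ, 1° of longitude spans that × cos φ = 107444.0 m, so Δλ = 192.90 / 107444.0 × 3600 = 6.463″.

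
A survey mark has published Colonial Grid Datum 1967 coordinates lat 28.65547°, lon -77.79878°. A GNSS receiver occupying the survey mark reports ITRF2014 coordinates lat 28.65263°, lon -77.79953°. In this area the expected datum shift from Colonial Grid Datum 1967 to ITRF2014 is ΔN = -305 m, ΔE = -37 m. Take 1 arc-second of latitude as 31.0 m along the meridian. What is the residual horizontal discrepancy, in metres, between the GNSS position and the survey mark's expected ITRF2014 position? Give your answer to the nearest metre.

Observed coordinate differences: Δφ = -0.00284°, Δλ = -0.00075°.
Converting to metres (1° lat = 111600 m, cos φ = 0.877519): observed ΔN = -316.9 m, observed ΔE = -73.4 m.
Subtracting the expected shift leaves a residual of -316.9 − (-305) = -11.9 m north and -73.4 − (-37) = -36.4 m east.
Residual distance = √((-11.9)² + (-36.4)²) = 38.4 m.

38 m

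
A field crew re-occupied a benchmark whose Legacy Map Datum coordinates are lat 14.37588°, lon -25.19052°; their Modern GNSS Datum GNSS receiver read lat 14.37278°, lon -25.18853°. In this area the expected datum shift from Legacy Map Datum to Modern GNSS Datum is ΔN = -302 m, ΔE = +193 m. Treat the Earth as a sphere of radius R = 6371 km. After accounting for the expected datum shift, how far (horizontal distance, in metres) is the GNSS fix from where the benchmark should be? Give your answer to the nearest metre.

Observed coordinate differences: Δφ = -0.00310°, Δλ = +0.00199°.
Converting to metres (1° lat = 111195 m, cos φ = 0.968688): observed ΔN = -344.7 m, observed ΔE = 214.3 m.
Subtracting the expected shift leaves a residual of -344.7 − (-302) = -42.7 m north and 214.3 − (193) = 21.3 m east.
Residual distance = √((-42.7)² + 21.3²) = 47.7 m.

48 m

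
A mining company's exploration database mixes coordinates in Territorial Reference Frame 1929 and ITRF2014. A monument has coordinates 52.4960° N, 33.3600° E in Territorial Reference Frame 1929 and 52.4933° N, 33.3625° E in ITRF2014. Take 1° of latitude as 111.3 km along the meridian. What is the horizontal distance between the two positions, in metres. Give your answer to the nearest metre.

345 m

Δφ = 52.4933° − 52.4960° = -0.0027°; Δλ = 33.3625° − 33.3600° = +0.0025°.
ΔN = Δφ × 111300 = -300.5 m; ΔE = Δλ × 111300 × cos(52.4960°) = +0.0025 × 111300 × 0.608817 = 169.4 m.
Distance = √(ΔE² + ΔN²) = √(169.4² + (-300.5)²) = 345.0 m.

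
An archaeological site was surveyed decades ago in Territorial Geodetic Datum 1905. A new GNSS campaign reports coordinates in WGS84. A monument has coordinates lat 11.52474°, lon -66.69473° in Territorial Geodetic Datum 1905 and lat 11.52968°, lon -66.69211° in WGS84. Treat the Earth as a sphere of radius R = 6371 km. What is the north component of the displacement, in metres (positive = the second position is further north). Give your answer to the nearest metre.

ΔN = 549 m

Δφ = 11.52968° − 11.52474° = +0.00494°; Δλ = -66.69211° − -66.69473° = +0.00262°.
1° along a meridian = πR/180 = 111195 m.
ΔN = Δφ × 111195 = 549.3 m; ΔE = Δλ × 111195 × cos(11.52474°) = +0.00262 × 111195 × 0.979839 = 285.5 m.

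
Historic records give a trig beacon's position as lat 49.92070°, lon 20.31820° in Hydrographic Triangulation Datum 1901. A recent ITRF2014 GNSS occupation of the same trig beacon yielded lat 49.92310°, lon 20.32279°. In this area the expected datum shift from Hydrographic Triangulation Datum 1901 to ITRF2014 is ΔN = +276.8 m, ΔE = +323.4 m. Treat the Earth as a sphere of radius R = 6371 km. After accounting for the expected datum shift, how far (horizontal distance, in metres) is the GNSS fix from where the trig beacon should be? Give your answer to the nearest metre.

11 m

Observed coordinate differences: Δφ = +0.00240°, Δλ = +0.00459°.
Converting to metres (1° lat = 111195 m, cos φ = 0.643847): observed ΔN = 266.9 m, observed ΔE = 328.6 m.
Subtracting the expected shift leaves a residual of 266.9 − (276.8) = -9.9 m north and 328.6 − (323.4) = 5.2 m east.
Residual distance = √((-9.9)² + 5.2²) = 11.2 m.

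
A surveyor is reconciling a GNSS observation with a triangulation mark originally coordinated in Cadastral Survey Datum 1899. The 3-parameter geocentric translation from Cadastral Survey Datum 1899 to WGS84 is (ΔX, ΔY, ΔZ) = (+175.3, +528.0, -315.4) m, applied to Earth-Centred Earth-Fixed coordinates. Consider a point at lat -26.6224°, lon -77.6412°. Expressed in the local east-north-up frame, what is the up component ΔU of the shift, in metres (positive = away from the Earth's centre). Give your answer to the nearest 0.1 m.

ΔU = -286.2 m

At φ = -26.6224°, λ = -77.6412°: sin φ = -0.448109, cos φ = 0.893979, sin λ = -0.976826, cos λ = 0.214033.
ΔU = cos φ cos λ·ΔX + cos φ sin λ·ΔY + sin φ·ΔZ = (0.893979)(0.214033)(175.3) + (0.893979)(-0.976826)(528.0) + (-0.448109)(-315.4) = -286.21 m.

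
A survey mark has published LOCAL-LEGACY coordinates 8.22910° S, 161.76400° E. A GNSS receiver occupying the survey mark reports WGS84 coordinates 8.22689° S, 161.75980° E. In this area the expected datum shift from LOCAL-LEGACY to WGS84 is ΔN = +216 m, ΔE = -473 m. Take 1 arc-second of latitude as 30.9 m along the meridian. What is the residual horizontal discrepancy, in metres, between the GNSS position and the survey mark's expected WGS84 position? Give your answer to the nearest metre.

Observed coordinate differences: Δφ = +0.00221°, Δλ = -0.00420°.
Converting to metres (1° lat = 111240 m, cos φ = 0.989704): observed ΔN = 245.8 m, observed ΔE = -462.4 m.
Subtracting the expected shift leaves a residual of 245.8 − (216) = 29.8 m north and -462.4 − (-473) = 10.6 m east.
Residual distance = √(29.8² + 10.6²) = 31.7 m.

32 m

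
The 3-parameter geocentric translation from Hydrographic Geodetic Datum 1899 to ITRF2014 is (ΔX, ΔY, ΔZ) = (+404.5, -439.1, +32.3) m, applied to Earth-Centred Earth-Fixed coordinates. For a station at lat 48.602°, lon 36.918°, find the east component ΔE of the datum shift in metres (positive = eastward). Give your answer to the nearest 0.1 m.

ΔE = -594.0 m

The local east axis at (φ, λ) is (−sin λ, cos λ, 0), so ΔE = −sin(36.918°)·404.5 + cos(36.918°)·(-439.1) = -594.03 m.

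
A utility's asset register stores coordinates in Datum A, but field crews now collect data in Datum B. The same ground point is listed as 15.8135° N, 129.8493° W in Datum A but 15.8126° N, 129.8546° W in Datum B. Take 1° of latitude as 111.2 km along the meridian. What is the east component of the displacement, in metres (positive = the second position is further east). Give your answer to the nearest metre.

ΔE = -567 m

Δφ = 15.8126° − 15.8135° = -0.0009°; Δλ = -129.8546° − -129.8493° = -0.0053°.
ΔN = Δφ × 111200 = -100.1 m; ΔE = Δλ × 111200 × cos(15.8135°) = -0.0053 × 111200 × 0.962154 = -567.1 m.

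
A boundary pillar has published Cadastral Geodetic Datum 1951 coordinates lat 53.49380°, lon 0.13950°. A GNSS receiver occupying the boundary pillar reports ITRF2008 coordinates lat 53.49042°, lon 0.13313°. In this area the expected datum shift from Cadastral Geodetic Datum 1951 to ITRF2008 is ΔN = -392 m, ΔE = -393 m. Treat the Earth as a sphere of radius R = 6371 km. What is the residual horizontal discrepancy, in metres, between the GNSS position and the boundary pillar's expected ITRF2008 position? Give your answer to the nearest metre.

33 m

Observed coordinate differences: Δφ = -0.00338°, Δλ = -0.00637°.
Converting to metres (1° lat = 111195 m, cos φ = 0.594910): observed ΔN = -375.8 m, observed ΔE = -421.4 m.
Subtracting the expected shift leaves a residual of -375.8 − (-392) = 16.2 m north and -421.4 − (-393) = -28.4 m east.
Residual distance = √(16.2² + (-28.4)²) = 32.7 m.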